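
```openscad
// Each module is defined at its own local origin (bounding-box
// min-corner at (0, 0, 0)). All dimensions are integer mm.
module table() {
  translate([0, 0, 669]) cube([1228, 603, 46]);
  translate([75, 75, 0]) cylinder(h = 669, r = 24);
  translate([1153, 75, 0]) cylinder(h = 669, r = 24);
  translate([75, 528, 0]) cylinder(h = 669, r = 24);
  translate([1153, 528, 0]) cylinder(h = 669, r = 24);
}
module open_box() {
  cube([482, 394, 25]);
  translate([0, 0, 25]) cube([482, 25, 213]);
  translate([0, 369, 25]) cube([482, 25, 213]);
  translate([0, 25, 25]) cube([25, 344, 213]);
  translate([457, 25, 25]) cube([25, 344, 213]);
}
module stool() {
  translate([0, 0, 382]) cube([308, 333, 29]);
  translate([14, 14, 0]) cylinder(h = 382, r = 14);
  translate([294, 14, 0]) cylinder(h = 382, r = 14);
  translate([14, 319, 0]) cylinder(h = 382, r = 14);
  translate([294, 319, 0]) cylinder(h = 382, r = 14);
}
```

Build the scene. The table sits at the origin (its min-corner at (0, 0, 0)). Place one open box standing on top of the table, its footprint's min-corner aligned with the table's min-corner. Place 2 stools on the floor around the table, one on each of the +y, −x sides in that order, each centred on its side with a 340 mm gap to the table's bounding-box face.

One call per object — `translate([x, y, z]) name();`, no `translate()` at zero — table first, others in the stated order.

table();
translate([0, 0, 715]) open_box();
translate([460, 943, 0]) stool();
translate([-648, 135, 0]) stool();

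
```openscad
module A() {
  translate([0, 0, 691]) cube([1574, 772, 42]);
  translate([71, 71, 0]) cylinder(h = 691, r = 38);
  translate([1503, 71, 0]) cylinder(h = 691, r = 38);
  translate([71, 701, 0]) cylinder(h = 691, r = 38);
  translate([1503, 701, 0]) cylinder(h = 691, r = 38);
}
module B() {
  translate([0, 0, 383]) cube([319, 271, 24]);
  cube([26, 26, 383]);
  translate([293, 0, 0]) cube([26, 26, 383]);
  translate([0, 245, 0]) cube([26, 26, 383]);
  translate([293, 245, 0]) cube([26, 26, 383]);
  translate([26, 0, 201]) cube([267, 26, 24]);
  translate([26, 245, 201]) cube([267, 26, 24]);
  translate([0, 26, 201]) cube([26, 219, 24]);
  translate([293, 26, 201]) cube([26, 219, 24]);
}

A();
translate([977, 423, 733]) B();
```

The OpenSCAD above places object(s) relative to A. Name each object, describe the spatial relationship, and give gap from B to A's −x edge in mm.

A is a table. B is a stool. The stool is on top of the table. The gap from the stool to the table's −x edge is 977 mm.

The stool's min-x is at 977; the table's min-x is 0; gap = 977 mm.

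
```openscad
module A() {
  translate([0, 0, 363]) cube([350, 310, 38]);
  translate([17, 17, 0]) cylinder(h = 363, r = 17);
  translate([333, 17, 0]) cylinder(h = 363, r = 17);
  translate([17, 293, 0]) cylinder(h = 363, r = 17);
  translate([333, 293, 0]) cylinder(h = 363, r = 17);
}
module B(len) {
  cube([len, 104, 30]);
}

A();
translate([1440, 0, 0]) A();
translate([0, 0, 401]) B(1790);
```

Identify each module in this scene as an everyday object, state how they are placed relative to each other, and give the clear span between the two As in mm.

Second stool starts at x = 1440; first ends at x = 350; clear span = 1440 − 350 = 1090 mm.

A is a stool. B is a beam. A beam spans the tops of two stools. The clear span between the two stools is 1090 mm.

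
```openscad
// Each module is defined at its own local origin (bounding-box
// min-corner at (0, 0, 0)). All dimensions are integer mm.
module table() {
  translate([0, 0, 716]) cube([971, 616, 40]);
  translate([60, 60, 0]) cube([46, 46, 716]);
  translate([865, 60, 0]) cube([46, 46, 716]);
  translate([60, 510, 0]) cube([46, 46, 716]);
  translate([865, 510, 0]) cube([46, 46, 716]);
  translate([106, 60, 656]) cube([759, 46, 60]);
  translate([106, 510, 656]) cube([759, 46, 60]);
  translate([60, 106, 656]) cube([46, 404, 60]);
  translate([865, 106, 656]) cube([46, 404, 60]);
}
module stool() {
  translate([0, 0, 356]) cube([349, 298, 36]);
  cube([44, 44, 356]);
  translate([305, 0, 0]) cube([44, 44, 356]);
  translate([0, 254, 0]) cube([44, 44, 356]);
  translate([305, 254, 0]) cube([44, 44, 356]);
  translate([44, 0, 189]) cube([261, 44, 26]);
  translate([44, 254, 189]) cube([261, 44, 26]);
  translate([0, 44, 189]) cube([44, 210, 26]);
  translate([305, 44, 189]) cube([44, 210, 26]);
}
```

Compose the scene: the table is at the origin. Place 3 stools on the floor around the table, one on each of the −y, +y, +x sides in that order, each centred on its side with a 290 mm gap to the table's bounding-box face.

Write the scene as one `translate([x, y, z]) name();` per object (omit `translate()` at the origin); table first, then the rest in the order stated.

table();
translate([311, -588, 0]) stool();
translate([311, 906, 0]) stool();
translate([1261, 159, 0]) stool();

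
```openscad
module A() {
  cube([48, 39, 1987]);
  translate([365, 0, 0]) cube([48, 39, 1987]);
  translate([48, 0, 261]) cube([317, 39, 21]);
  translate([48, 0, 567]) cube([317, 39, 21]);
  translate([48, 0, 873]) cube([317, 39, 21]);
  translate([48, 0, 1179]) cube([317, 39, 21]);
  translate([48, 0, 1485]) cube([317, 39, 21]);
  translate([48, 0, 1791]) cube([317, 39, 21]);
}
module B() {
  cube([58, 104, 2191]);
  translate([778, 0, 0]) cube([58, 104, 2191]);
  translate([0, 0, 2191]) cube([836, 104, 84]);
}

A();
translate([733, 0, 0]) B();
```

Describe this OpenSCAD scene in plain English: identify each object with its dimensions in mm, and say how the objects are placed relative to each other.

A is a wooden ladder with two side rails of 48×39 mm section and 1987 mm height, set 413 mm apart overall. Between them run 6 rectangular rungs (39 mm deep, 21 mm thick), front faces flush with the rails' −y face. The bottom of the first rung is 261 mm above the floor and each subsequent rung is 306 mm higher than the one below.

B is a rectangular door frame: two vertical jambs of 58×104 mm section, 2191 mm tall, with a clear opening 720 mm wide between their inner faces. A header 84 mm tall and 104 mm deep lies on top of the jambs and spans the full outside width.

The door frame is on the floor beside the ladder on its +x side.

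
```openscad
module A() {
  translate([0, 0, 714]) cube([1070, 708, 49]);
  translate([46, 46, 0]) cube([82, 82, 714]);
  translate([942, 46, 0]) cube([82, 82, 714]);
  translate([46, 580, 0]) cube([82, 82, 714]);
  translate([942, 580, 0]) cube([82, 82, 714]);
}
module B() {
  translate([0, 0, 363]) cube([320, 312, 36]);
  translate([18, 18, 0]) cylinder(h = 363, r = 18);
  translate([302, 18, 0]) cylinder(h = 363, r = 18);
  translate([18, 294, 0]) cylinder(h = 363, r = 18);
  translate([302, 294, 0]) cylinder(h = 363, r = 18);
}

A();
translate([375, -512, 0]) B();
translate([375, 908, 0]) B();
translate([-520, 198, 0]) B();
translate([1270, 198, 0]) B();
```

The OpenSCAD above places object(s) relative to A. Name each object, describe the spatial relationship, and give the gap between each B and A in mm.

Each stool's nearest face is 200 mm from the table's bounding box.

A is a table. B is a stool. Four stools sit around the table at the −y, +y, −x, +x sides. The gap between each stool and the table is 200 mm.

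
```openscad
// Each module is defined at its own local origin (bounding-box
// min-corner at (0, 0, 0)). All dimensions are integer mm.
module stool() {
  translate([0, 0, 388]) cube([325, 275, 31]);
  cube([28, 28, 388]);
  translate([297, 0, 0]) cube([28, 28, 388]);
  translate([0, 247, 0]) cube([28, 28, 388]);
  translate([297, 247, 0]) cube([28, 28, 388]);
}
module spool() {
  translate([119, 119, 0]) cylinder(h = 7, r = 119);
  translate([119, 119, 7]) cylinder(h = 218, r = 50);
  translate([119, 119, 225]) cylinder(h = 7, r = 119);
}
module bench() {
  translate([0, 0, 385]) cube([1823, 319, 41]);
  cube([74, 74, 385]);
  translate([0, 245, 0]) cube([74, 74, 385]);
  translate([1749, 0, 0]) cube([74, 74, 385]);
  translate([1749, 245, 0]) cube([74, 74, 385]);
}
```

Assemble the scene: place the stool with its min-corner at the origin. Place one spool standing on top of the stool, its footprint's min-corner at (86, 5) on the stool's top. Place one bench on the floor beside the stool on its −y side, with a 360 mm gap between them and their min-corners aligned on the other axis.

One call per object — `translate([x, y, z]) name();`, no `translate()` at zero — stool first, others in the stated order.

stool();
translate([86, 5, 419]) spool();
translate([0, -679, 0]) bench();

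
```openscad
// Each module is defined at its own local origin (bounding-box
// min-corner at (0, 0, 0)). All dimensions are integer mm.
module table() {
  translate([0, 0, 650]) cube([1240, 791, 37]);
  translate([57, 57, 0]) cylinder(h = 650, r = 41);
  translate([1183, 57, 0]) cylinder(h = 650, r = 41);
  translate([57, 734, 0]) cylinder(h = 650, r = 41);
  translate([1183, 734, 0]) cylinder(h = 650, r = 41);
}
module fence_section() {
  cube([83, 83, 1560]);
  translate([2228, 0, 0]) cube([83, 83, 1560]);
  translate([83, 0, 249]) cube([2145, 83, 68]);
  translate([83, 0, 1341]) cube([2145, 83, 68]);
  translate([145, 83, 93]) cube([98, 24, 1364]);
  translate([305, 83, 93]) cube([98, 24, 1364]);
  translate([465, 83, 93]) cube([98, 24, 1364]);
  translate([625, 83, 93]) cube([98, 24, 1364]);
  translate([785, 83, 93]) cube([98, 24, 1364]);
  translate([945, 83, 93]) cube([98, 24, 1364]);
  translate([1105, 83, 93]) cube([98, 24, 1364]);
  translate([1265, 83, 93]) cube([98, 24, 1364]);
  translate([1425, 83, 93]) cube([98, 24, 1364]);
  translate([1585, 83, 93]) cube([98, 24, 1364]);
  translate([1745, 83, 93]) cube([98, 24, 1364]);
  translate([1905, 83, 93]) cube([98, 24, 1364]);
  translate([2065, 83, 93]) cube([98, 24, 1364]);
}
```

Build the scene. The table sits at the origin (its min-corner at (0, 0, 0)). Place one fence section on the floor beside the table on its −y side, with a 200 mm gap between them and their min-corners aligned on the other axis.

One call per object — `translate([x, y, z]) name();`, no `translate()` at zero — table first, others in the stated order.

table();
translate([0, -307, 0]) fence_section();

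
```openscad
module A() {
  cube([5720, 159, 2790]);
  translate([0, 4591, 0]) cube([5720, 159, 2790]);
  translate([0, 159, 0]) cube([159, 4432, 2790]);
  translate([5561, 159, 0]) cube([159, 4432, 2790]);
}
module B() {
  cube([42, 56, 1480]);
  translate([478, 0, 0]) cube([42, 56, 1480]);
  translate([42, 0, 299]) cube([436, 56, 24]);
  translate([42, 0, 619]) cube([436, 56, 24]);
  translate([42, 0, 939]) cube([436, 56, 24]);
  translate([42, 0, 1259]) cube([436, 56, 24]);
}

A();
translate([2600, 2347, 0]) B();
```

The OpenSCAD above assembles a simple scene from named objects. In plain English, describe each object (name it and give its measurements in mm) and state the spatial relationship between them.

A is a box-shaped house frame (walls only): outside footprint 5720×4750 mm, wall height 2790 mm, wall thickness 159 mm. The two y-facing walls run the full x-width; the two x-facing walls fit between the inner faces of the y-facing walls.

B is a wooden ladder with two side rails of 42×56 mm section and 1480 mm height, set 520 mm apart overall. Between them run 4 rectangular rungs (56 mm deep, 24 mm thick), front faces flush with the rails' −y face. The bottom of the first rung is 299 mm above the floor and each subsequent rung is 320 mm higher than the one below.

The ladder sits inside the house frame, centred.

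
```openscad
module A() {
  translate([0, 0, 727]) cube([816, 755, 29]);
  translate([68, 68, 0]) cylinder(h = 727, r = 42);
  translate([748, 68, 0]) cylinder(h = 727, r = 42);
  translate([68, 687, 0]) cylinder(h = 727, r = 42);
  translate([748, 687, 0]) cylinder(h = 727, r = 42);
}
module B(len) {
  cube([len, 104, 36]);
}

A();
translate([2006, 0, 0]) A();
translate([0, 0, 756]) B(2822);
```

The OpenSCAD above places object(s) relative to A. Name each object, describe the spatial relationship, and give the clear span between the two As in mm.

Second table starts at x = 2006; first ends at x = 816; clear span = 2006 − 816 = 1190 mm.

A is a table. B is a beam. A beam spans the tops of two tables. The clear span between the two tables is 1190 mm.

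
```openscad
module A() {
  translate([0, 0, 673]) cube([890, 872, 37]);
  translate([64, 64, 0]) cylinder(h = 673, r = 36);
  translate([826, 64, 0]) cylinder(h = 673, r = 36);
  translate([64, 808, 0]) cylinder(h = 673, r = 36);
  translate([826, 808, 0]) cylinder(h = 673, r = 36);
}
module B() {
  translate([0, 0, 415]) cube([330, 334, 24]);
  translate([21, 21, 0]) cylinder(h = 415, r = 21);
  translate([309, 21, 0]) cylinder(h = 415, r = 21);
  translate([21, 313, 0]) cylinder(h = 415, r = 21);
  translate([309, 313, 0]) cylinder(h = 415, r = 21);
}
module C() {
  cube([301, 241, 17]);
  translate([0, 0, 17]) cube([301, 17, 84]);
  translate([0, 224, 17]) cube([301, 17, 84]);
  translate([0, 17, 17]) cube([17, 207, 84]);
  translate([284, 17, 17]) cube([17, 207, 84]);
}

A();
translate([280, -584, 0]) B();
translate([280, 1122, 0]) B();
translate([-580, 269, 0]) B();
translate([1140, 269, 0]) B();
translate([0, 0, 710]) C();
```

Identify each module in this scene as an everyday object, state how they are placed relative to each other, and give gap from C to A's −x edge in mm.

A is a table. B is a stool. C is an open box. Four stools sit around the table at the −y, +y, −x, +x sides. The open box is on top of the table. The gap from the open box to the table's −x edge is 0 mm.

The open box's min-x is at 0; the table's min-x is 0; gap = 0 mm.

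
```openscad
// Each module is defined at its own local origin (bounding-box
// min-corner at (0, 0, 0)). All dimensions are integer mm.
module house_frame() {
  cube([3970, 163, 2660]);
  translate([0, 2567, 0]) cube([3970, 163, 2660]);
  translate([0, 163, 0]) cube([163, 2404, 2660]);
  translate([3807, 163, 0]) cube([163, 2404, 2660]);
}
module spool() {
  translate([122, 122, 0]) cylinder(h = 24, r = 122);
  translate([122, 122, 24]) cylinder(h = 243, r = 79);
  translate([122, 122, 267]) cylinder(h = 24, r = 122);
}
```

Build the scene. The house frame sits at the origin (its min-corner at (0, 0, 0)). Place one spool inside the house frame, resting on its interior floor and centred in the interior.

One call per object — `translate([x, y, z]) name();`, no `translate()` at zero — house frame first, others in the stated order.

house_frame();
translate([1863, 1243, 0]) spool();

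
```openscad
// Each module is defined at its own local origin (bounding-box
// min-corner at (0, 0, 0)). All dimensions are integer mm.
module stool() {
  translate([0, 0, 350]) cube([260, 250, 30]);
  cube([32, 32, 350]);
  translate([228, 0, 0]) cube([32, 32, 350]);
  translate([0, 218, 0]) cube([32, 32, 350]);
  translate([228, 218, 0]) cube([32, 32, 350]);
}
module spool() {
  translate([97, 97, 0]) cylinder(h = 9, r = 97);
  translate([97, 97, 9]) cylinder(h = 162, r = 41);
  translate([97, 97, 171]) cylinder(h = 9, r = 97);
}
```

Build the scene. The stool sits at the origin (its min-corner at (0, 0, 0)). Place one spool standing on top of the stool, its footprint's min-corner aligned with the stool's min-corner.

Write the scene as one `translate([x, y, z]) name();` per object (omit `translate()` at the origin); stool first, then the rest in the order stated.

stool();
translate([0, 0, 380]) spool();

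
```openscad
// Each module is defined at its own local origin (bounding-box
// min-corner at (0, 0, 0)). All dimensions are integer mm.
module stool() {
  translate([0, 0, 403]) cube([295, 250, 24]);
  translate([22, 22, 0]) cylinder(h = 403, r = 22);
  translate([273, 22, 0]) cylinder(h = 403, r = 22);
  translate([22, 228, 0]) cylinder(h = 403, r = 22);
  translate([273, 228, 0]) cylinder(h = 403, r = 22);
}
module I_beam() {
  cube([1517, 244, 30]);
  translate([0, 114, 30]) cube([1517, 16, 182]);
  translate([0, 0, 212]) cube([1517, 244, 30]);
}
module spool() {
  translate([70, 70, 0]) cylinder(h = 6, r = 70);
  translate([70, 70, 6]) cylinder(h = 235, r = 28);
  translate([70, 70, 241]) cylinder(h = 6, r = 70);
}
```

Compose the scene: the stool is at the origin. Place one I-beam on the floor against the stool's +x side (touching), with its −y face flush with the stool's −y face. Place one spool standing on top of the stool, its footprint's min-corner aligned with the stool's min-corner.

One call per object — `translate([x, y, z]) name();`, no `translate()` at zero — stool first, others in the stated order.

stool();
translate([295, 0, 0]) I_beam();
translate([0, 0, 427]) spool();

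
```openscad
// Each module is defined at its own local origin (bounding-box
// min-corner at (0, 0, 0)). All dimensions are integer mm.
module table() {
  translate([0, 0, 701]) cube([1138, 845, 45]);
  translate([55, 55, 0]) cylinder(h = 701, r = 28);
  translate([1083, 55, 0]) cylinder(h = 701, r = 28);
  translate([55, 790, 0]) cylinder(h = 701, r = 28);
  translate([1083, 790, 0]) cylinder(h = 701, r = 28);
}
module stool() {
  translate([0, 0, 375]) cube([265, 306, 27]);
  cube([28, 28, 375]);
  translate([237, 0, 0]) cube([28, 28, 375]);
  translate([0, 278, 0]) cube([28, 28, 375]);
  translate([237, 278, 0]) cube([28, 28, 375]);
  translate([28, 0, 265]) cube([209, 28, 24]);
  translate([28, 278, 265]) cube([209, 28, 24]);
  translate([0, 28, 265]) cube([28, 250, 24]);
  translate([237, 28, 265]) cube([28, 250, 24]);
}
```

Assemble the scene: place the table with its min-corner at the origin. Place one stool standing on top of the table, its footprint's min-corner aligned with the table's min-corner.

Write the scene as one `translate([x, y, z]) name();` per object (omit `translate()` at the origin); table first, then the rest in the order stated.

table();
translate([0, 0, 746]) stool();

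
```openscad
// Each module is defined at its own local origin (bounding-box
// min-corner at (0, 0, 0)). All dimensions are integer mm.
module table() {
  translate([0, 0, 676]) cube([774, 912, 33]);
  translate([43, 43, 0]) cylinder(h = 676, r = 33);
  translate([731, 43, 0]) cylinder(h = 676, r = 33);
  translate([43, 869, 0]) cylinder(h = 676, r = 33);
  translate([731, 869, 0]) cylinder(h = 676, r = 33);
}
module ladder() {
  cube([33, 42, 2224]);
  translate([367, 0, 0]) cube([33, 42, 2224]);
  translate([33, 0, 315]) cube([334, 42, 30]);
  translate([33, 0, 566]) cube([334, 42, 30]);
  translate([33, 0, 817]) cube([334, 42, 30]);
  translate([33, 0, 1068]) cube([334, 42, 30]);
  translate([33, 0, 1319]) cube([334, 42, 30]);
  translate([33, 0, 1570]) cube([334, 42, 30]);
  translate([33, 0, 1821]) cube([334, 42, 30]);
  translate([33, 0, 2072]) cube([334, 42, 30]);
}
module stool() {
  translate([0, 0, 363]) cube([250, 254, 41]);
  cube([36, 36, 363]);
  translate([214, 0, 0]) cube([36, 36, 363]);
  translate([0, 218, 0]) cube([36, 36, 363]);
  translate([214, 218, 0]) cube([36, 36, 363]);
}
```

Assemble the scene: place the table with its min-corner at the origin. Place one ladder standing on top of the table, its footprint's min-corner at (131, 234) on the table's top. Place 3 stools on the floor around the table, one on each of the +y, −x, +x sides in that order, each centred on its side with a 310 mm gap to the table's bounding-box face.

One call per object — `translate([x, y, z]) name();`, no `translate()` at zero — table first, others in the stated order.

table();
translate([131, 234, 709]) ladder();
translate([262, 1222, 0]) stool();
translate([-560, 329, 0]) stool();
translate([1084, 329, 0]) stool();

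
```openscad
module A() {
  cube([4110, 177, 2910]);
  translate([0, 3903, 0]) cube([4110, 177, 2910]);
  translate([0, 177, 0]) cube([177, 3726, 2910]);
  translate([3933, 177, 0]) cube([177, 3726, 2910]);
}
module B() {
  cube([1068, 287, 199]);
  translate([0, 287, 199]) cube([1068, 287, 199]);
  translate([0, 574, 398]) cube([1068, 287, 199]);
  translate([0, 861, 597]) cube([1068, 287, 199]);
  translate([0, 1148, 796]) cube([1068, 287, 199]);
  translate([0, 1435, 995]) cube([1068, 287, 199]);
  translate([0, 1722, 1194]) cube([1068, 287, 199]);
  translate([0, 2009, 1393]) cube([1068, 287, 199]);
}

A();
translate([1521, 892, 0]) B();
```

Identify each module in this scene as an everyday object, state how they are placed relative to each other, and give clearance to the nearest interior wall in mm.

Clearances: x = 1344, y = 715; minimum 715 mm.

A is a house frame. B is a staircase. The staircase sits inside the house frame, centred. The clearance to the nearest interior wall is 715 mm.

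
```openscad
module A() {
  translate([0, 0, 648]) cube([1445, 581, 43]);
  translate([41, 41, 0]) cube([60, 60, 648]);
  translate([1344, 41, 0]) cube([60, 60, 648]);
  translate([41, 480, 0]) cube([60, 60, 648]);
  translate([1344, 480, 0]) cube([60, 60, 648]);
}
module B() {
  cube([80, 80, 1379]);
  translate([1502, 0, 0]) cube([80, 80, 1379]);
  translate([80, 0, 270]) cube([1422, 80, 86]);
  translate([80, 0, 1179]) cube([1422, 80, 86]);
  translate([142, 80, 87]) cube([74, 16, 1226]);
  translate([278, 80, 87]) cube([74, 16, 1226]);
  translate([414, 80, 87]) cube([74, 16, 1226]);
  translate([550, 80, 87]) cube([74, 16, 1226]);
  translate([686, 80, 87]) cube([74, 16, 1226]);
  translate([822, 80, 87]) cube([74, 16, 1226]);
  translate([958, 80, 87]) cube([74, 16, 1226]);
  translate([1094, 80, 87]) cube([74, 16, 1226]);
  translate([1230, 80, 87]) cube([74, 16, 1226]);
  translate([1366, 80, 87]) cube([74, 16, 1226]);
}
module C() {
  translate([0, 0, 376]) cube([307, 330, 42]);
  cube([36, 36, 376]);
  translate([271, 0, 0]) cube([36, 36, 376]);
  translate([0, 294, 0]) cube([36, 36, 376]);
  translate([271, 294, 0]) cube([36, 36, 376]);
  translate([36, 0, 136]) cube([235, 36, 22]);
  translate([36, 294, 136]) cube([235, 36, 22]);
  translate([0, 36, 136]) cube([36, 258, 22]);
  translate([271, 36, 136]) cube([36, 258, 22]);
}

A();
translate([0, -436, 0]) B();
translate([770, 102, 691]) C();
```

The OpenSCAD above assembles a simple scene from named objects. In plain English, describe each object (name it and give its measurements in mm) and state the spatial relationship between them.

A is a table: top 1445 mm (x) × 581 mm (y), 43 mm thick, upper face at z = 691 mm, on four 60×60 mm square legs, each inset 41 mm from the nearest pair of top edges, running from z = 0 to the bottom of the top.

B is a fence section. Two 80×80 mm posts, 1379 mm tall, stand on the floor with a clear span of 1422 mm between their inner faces. Two horizontal rails of 80×86 mm section span the gap between the posts with their undersides at z = 270 mm and z = 1179 mm, flush with the posts' −y face. 10 pickets, each 74 mm wide, 16 mm thick and 1226 mm tall, are fixed to the +y face of the rails with their bottoms at z = 87 mm, evenly spaced across the span with equal gaps (rounded down to the nearest mm) at the −x end and between each pair — any rounding remainder accumulates at the +x end.

C is a four-legged stool. The seat is 307×330 mm, 42 mm thick, top at z = 418 mm. It stands on four square legs, each 36×36 mm in cross-section, from z = 0 to the seat underside, each flush with a corner of the seat. Four stretchers, 36 mm wide and 22 mm tall, connect adjacent legs with their undersides at z = 136 mm, each running between the inner faces of the legs it joins and aligned with the legs' outer faces on the other axis.

The fence section is on the floor beside the table on its −y side. The stool is on top of the table.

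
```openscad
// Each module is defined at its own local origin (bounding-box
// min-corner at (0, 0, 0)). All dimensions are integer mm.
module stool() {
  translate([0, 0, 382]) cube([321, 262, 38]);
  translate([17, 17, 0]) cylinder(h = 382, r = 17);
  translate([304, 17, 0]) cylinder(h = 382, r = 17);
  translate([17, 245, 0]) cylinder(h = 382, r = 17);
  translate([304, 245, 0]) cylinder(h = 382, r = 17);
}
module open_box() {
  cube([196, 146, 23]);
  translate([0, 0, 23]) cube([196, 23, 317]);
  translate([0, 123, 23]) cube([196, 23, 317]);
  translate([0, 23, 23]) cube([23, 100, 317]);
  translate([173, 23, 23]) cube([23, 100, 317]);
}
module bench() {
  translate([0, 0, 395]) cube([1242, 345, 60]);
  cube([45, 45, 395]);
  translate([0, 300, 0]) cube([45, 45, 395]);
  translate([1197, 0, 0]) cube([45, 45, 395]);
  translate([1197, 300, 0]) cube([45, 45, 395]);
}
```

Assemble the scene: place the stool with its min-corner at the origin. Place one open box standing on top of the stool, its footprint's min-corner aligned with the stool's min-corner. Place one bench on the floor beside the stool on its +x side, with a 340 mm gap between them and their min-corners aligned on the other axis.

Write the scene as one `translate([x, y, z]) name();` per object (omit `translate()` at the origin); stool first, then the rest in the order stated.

stool();
translate([0, 0, 420]) open_box();
translate([661, 0, 0]) bench();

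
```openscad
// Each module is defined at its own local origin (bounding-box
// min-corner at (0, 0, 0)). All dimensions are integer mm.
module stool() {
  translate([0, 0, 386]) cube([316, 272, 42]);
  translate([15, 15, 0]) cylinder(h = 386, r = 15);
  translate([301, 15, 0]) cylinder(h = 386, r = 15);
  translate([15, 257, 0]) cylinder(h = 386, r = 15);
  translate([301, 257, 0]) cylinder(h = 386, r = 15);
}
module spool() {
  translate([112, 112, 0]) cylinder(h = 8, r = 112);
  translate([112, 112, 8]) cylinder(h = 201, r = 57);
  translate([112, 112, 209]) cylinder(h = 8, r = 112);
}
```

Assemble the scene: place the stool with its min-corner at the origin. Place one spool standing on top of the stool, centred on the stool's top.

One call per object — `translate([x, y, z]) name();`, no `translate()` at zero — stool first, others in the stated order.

stool();
translate([46, 24, 428]) spool();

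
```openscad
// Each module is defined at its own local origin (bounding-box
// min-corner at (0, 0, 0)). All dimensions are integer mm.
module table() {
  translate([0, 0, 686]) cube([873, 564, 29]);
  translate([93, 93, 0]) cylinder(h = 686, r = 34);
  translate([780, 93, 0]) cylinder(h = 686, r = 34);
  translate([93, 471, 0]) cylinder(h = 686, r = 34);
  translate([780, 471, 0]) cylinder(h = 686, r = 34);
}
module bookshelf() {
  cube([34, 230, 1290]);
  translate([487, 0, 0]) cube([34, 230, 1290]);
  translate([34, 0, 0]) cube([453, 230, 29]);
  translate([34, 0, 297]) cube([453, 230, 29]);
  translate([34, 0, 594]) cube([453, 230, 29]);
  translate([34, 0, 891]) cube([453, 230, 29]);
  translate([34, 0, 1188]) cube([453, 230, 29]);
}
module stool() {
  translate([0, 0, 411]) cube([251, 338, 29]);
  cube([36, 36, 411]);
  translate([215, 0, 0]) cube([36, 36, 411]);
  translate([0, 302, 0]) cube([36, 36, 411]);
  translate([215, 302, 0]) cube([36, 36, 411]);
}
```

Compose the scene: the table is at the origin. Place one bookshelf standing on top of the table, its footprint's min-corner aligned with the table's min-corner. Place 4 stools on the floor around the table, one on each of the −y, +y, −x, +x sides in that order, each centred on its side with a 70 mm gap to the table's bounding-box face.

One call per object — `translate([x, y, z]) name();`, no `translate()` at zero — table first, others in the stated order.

table();
translate([0, 0, 715]) bookshelf();
translate([311, -408, 0]) stool();
translate([311, 634, 0]) stool();
translate([-321, 113, 0]) stool();
translate([943, 113, 0]) stool();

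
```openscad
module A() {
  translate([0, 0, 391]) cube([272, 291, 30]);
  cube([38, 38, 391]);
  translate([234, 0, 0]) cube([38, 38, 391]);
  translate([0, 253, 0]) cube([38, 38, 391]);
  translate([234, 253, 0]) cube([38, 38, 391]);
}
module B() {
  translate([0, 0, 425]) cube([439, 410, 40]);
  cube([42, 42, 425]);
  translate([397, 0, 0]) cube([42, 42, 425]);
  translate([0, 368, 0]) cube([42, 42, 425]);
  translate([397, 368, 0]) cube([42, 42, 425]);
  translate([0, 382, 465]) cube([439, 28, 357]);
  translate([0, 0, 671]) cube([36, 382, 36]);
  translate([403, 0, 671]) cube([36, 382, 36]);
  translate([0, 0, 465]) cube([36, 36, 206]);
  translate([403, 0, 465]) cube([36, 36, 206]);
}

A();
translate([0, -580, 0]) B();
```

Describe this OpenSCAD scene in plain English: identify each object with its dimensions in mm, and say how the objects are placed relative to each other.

A is a four-legged stool. The seat is a 272×291×30 mm slab whose top surface is at z = 421 mm; four square legs, each 38×38 mm in cross-section, run from the floor (z = 0) to the underside of the seat, each flush with a corner of the seat.

B is a chair. The seat is a 439×410×40 mm slab with its top at z = 465 mm, on four 42×42 mm corner legs (flush with the seat edges, standing on z = 0). A flat backrest 28 mm thick, 357 mm tall, spans the full seat width and rises from the seat top along its +y edge, rear face flush with the rear of the seat. Two armrests of 36×36 mm section run along each side from the seat's front edge to the front of the backrest, top faces 242 mm above the seat top and outer faces flush with the seat's x-edges; a 36×36 mm post under the front of each armrest stands on the seat at the front corner.

The chair is on the floor beside the stool on its −y side.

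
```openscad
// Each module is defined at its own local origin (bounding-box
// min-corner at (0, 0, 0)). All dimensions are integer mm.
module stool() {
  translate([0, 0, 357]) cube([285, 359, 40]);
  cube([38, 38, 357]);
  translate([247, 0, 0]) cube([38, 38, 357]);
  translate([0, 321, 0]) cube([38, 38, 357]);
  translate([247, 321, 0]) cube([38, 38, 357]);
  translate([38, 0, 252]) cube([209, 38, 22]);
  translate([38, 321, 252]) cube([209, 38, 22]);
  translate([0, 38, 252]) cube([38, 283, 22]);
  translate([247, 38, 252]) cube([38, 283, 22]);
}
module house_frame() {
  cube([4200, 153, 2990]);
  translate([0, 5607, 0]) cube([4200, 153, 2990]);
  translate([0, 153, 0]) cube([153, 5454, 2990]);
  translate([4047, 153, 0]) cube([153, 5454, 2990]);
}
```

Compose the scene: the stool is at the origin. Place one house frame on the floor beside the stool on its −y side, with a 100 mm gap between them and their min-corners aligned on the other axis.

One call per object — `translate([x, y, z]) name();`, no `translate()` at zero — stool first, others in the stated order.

stool();
translate([0, -5860, 0]) house_frame();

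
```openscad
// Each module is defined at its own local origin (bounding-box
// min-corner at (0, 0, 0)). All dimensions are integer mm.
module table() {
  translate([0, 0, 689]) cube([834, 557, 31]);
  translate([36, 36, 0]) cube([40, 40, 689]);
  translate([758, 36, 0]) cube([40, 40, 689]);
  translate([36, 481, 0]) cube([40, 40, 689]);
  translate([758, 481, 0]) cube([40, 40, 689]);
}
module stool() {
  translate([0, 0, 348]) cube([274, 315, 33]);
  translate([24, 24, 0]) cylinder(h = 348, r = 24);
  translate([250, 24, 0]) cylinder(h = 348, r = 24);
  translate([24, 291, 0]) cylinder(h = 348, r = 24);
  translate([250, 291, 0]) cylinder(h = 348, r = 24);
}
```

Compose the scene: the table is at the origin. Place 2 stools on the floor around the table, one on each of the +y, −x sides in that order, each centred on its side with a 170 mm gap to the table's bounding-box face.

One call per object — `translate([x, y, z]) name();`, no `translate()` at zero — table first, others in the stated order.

table();
translate([280, 727, 0]) stool();
translate([-444, 121, 0]) stool();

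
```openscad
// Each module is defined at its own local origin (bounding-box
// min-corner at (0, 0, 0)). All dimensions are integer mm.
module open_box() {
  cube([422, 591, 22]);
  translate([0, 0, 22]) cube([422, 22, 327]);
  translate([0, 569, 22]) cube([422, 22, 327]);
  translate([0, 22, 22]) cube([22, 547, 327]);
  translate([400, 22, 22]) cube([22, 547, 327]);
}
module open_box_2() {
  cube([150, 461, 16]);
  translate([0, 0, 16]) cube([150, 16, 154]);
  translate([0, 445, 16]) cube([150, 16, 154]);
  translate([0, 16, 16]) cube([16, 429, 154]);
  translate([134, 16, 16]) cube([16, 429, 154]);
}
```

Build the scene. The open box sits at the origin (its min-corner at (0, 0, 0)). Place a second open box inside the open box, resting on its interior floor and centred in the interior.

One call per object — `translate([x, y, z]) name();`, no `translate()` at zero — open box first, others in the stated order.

open_box();
translate([136, 65, 22]) open_box_2();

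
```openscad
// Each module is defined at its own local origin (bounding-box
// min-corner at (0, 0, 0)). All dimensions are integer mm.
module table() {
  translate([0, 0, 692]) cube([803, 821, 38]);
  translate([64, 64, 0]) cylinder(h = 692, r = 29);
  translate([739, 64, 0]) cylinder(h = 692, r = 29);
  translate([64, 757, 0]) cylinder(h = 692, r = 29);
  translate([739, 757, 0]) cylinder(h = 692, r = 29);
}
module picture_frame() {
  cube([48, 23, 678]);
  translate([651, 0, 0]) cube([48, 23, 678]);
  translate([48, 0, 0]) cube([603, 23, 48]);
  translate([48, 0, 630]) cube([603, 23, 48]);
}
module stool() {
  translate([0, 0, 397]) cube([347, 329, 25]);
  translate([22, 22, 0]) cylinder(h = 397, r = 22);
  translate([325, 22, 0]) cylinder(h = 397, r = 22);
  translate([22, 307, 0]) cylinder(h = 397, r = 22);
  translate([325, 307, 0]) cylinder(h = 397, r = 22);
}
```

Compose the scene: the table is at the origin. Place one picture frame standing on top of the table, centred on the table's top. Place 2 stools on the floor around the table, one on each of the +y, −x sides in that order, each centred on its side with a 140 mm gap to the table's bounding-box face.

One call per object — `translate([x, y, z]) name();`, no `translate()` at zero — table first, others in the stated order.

table();
translate([52, 399, 730]) picture_frame();
translate([228, 961, 0]) stool();
translate([-487, 246, 0]) stool();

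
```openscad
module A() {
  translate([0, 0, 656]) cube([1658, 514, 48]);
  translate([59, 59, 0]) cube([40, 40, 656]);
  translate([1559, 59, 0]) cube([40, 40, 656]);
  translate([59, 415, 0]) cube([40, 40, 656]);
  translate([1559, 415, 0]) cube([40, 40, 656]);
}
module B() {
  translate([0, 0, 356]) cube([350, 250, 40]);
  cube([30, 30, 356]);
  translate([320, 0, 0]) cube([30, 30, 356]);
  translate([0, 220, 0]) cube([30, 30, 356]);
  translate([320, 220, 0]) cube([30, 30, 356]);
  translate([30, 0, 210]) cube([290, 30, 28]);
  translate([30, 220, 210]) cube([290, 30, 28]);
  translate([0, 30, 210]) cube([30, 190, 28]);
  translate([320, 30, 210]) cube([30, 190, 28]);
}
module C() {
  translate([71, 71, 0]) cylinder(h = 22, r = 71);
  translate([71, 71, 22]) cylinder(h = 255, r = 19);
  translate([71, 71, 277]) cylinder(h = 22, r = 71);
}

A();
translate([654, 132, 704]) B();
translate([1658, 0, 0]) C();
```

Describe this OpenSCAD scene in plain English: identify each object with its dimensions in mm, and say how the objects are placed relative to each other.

A is a rectangular dining table. The top is 1658×514×48 mm with its upper surface at z = 704 mm. It stands on four 40×40 mm square legs, each inset 59 mm from the nearest pair of top edges, running from the floor to the underside of the top.

B is a four-legged stool. The seat is 350×250 mm, 40 mm thick, top at z = 396 mm. It stands on four square legs, each 30×30 mm in cross-section, from z = 0 to the seat underside, each flush with a corner of the seat. Four stretchers, 30 mm wide and 28 mm tall, connect adjacent legs with their undersides at z = 210 mm, each running between the inner faces of the legs it joins and aligned with the legs' outer faces on the other axis.

C is a spool: two coaxial disc flanges of radius 71 mm and thickness 22 mm, joined by a core cylinder of radius 19 mm and height 255 mm. The lower flange rests on z = 0 and the three cylinders share a vertical axis.

The stool is on top of the table, centred. The spool is against the table's +x side, with their −y faces flush.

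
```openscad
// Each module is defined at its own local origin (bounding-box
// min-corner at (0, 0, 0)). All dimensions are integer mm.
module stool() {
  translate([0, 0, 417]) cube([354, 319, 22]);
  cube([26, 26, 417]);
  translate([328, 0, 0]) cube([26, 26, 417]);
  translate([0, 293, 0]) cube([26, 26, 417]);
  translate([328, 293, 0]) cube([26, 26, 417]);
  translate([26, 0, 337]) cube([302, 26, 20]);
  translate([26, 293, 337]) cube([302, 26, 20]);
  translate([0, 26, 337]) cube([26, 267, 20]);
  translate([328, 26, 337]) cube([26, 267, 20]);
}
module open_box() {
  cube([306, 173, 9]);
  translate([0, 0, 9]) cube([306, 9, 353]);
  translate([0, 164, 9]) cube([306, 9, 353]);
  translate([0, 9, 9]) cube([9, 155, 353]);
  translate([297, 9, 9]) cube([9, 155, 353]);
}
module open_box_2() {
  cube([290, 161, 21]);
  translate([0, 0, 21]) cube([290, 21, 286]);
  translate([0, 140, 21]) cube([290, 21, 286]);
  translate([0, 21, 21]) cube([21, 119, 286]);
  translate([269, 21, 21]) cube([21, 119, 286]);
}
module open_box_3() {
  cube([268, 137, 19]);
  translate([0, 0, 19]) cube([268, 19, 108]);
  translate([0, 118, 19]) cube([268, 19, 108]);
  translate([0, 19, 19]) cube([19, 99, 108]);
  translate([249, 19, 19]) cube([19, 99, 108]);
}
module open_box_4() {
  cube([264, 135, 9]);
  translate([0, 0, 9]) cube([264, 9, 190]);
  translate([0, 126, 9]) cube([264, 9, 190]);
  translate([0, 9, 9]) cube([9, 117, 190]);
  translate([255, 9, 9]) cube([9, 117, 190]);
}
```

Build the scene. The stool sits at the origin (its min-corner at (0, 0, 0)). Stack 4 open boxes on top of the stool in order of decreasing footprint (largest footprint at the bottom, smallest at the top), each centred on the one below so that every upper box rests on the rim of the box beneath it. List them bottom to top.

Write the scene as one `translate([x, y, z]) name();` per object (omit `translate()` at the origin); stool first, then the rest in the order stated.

stool();
translate([24, 73, 439]) open_box();
translate([32, 79, 801]) open_box_2();
translate([43, 91, 1108]) open_box_3();
translate([45, 92, 1235]) open_box_4();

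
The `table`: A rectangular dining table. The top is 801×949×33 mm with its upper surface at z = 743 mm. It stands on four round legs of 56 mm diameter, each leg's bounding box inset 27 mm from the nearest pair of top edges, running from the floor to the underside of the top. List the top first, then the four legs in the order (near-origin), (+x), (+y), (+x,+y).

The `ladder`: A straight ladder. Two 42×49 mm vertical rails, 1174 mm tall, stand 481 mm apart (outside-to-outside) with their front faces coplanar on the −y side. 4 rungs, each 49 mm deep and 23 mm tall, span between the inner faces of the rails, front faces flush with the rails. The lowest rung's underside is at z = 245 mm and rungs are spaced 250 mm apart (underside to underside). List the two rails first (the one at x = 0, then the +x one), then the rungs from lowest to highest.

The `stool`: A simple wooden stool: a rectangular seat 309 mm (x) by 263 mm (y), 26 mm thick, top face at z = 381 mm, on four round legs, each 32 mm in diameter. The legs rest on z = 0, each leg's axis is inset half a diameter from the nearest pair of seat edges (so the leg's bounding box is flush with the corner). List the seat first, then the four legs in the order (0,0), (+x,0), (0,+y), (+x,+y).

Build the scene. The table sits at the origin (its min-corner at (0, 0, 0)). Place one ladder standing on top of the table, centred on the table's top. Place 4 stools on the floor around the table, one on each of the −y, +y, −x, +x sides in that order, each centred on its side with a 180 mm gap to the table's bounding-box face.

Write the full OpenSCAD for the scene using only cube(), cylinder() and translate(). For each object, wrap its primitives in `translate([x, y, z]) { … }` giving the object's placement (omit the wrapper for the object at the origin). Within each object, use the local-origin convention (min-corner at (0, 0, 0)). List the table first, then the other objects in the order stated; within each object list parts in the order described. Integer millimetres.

translate([0, 0, 710]) cube([801, 949, 33]);
translate([55, 55, 0]) cylinder(h = 710, r = 28);
translate([746, 55, 0]) cylinder(h = 710, r = 28);
translate([55, 894, 0]) cylinder(h = 710, r = 28);
translate([746, 894, 0]) cylinder(h = 710, r = 28);
translate([160, 450, 743]) {
  cube([42, 49, 1174]);
  translate([439, 0, 0]) cube([42, 49, 1174]);
  translate([42, 0, 245]) cube([397, 49, 23]);
  translate([42, 0, 495]) cube([397, 49, 23]);
  translate([42, 0, 745]) cube([397, 49, 23]);
  translate([42, 0, 995]) cube([397, 49, 23]);
}
translate([246, -443, 0]) {
  translate([0, 0, 355]) cube([309, 263, 26]);
  translate([16, 16, 0]) cylinder(h = 355, r = 16);
  translate([293, 16, 0]) cylinder(h = 355, r = 16);
  translate([16, 247, 0]) cylinder(h = 355, r = 16);
  translate([293, 247, 0]) cylinder(h = 355, r = 16);
}
translate([246, 1129, 0]) {
  translate([0, 0, 355]) cube([309, 263, 26]);
  translate([16, 16, 0]) cylinder(h = 355, r = 16);
  translate([293, 16, 0]) cylinder(h = 355, r = 16);
  translate([16, 247, 0]) cylinder(h = 355, r = 16);
  translate([293, 247, 0]) cylinder(h = 355, r = 16);
}
translate([-489, 343, 0]) {
  translate([0, 0, 355]) cube([309, 263, 26]);
  translate([16, 16, 0]) cylinder(h = 355, r = 16);
  translate([293, 16, 0]) cylinder(h = 355, r = 16);
  translate([16, 247, 0]) cylinder(h = 355, r = 16);
  translate([293, 247, 0]) cylinder(h = 355, r = 16);
}
translate([981, 343, 0]) {
  translate([0, 0, 355]) cube([309, 263, 26]);
  translate([16, 16, 0]) cylinder(h = 355, r = 16);
  translate([293, 16, 0]) cylinder(h = 355, r = 16);
  translate([16, 247, 0]) cylinder(h = 355, r = 16);
  translate([293, 247, 0]) cylinder(h = 355, r = 16);
}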